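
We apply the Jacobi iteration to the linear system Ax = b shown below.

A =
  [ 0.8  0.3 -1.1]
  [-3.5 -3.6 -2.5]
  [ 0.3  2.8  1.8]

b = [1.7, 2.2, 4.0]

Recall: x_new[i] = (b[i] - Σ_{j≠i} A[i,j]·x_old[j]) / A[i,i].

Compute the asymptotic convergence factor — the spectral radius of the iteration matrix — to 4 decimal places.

1.5820

Let D = diag(0.8, -3.6, 1.8); L, U the strict triangles.
Jacobi T = -D⁻¹(L+U): T[2,0] = -(0.3)/(1.8) = -0.1667; T[2,2] = 0.
  T[0,:] = [+0.0000 -0.3750 +1.3750]
  T[1,:] = [-0.9722 +0.0000 -0.6944]
  T[2,:] = [-0.1667 -1.5556 +0.0000]
eigenvalue magnitudes: 1.5820, 1.1345, 1.1345.
ρ(T) = max|λ| = 1.5820; 1.5820 > 1, so it fails to converge.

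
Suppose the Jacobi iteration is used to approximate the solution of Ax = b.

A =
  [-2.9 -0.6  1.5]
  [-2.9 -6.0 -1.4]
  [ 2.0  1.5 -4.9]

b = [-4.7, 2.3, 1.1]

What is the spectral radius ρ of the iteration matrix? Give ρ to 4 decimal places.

0.5810

Diagonal D = diag(-2.9, -6, -4.9); L, U strict lower/upper.
T_J = -D⁻¹(L+U): T[1,0] = -(-2.9)/(-6) = -0.4833; T[1,1] = 0.
  T[0,:] = [+0.0000  -0.2069  +0.5172]
  T[1,:] = [-0.4833  +0.0000  -0.2333]
  T[2,:] = [+0.4082  +0.3061  +0.0000]
|roots of det(T-λI)|: 0.5810, 0.3128, 0.3128.
spectral radius ρ = 0.5810; 0.5810 < 1 ⇒ converges.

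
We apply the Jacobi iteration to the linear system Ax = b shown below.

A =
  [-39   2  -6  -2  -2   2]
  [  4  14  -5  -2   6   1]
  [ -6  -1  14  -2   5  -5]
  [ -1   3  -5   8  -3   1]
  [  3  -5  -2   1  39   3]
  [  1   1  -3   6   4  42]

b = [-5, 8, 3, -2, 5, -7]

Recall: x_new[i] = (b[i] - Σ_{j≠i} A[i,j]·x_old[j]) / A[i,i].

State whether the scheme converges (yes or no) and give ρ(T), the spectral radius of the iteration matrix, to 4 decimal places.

yes, ρ = 0.4273

A = D + L + U where D = diag(-39, 14, 14, 8, 39, 42).
Jacobi: T = -D⁻¹(L+U), T[1,5] = -(1)/(14) = -0.0714; T[1,1] = 0.
  T[0,:] = [+0.0000  +0.0513  -0.1538  -0.0513  -0.0513  +0.0513]
  T[1,:] = [-0.2857  +0.0000  +0.3571  +0.1429  -0.4286  -0.0714]
  T[2,:] = [+0.4286  +0.0714  +0.0000  +0.1429  -0.3571  +0.3571]
  T[3,:] = [+0.1250  -0.3750  +0.6250  +0.0000  +0.3750  -0.1250]
  T[4,:] = [-0.0769  +0.1282  +0.0513  -0.0256  +0.0000  -0.0769]
  T[5,:] = [-0.0238  -0.0238  +0.0714  -0.1429  -0.0952  +0.0000]
|λ(T)| sorted: 0.4273, 0.3596, 0.3596, 0.2983, 0.2983, 0.0189.
ρ = 0.4273; 0.4273 < 1: convergent.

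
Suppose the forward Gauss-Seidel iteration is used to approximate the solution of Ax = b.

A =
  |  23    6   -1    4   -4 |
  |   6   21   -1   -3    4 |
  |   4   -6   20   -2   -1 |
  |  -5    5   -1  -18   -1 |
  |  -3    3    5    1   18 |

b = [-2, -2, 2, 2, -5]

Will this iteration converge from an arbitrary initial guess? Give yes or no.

yes

Diagonal D = diag(23, 21, 20, -18, 18); L, U strict lower/upper.
T_GS = -(D+L)⁻¹U: row 0 first, T[0,3] = -(4)/(23) = -0.1739; later rows by forward substitution.
  T[0,:] = [+0.0000  -0.2609  +0.0435  -0.1739  +0.1739]
  T[1,:] = [+0.0000  +0.0745  +0.0352  +0.1925  -0.2402]
  T[2,:] = [+0.0000  +0.0745  +0.0019  +0.1925  -0.0568]
  T[3,:] = [+0.0000  +0.0890  -0.0024  +0.0911  -0.1674]
  T[4,:] = [+0.0000  -0.0816  +0.0010  -0.1196  +0.0941]
eigenvalue magnitudes: 0.3680, 0.0649, 0.0219, 0.0219, 0.0000.
spectral radius ρ = 0.3680; 0.3680 < 1 ⇒ converges.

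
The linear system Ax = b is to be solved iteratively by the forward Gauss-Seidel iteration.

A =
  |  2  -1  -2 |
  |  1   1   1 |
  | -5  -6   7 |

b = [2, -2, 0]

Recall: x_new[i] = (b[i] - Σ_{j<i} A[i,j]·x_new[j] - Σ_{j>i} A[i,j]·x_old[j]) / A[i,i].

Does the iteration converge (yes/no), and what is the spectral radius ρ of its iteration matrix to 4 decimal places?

no, ρ = 1.2032

Let D = diag(2, 1, 7); L, U the strict triangles.
T_GS = -(D+L)⁻¹U: row 0 first, T[0,2] = -(-2)/(2) = +1.0000; later rows by forward substitution.
  T[0,:] = [+0.0000  +0.5000  +1.0000]
  T[1,:] = [+0.0000  -0.5000  -2.0000]
  T[2,:] = [+0.0000  -0.0714  -1.0000]
|roots of det(T-λI)|: 1.2032, 0.2968, 0.0000.
spectral radius ρ = 1.2032; 1.2032 > 1 ⇒ diverges.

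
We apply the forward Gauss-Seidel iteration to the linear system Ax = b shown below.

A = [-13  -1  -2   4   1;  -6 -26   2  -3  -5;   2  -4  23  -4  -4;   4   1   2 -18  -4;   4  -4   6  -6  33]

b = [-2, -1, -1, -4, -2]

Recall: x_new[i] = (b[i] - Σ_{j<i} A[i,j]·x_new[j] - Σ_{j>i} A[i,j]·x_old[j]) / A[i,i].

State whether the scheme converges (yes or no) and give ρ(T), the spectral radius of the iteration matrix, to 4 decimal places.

Let D = diag(-13, -26, 23, -18, 33); L, U the strict triangles.
Gauss-Seidel: T = -(D+L)⁻¹U, row 0 first, T[0,3] = -(4)/(-13) = +0.3077; later rows by forward substitution.
  T[0,:] = [+0.0000, -0.0769, -0.1538, +0.3077, +0.0769]
  T[1,:] = [+0.0000, +0.0178, +0.1124, -0.1864, -0.2101]
  T[2,:] = [+0.0000, +0.0098, +0.0329, +0.1147, +0.1307]
  T[3,:] = [+0.0000, -0.0150, -0.0243, +0.0708, -0.2023]
  T[4,:] = [+0.0000, +0.0070, +0.0219, -0.0679, -0.0953]
eigenvalue magnitudes: 0.1655, 0.1057, 0.1057, 0.0150, 0.0000.
ρ = 0.1655; 0.1655 < 1 ⇒ converges.

yes, ρ = 0.1655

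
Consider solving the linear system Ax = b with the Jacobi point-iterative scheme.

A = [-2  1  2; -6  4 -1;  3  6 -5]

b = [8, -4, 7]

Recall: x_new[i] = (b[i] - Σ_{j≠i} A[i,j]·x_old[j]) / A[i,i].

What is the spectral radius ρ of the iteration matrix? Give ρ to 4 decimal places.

1.6660

A = D + L + U where D = diag(-2, 4, -5).
Jacobi T = -D⁻¹(L+U): T[1,0] = -(-6)/(4) = +1.5000; T[1,1] = 0.
  T[0,:] = [+0.0000, +0.5000, +1.0000]
  T[1,:] = [+1.5000, +0.0000, +0.2500]
  T[2,:] = [+0.6000, +1.2000, +0.0000]
eigenvalue magnitudes: 1.6660, 1.0609, 1.0609.
spectral radius ρ = 1.6660; 1.6660 > 1, so it fails to converge.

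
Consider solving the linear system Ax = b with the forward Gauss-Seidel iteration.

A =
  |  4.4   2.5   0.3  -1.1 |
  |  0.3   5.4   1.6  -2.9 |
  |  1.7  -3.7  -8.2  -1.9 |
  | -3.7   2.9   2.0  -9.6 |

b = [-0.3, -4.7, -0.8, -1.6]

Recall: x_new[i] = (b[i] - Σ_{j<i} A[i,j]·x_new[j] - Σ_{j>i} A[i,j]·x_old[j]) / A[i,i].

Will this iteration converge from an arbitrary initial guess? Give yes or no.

yes

Let D = diag(4.4, 5.4, -8.2, -9.6); L, U the strict triangles.
T_GS = -(D+L)⁻¹U: row 0 first, T[0,2] = -(0.3)/(4.4) = -0.0682; later rows by forward substitution.
  T[0,:] = [+0.0000  -0.5682  -0.0682  +0.2500]
  T[1,:] = [+0.0000  +0.0316  -0.2925  +0.5231]
  T[2,:] = [+0.0000  -0.1320  +0.1179  -0.4159]
  T[3,:] = [+0.0000  +0.2010  -0.0375  -0.0250]
|λ(T)| sorted: 0.5018, 0.2638, 0.1136, 0.0000.
ρ = 0.5018; 0.5018 < 1, so it converges for any x₀.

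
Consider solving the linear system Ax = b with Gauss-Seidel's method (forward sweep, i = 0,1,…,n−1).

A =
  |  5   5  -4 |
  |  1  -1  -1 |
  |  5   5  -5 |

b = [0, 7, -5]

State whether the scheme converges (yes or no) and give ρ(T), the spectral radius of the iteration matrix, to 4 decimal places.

no, ρ = 1.2198

Diagonal D = diag(5, -1, -5); L, U strict lower/upper.
Gauss-Seidel: T = -(D+L)⁻¹U, row 0 first, T[0,2] = -(-4)/(5) = +0.8000; later rows by forward substitution.
  T[0,:] = [+0.0000 -1.0000 +0.8000]
  T[1,:] = [+0.0000 -1.0000 -0.2000]
  T[2,:] = [+0.0000 -2.0000 +0.6000]
|λ(T)| sorted: 1.2198, 0.8198, 0.0000.
spectral radius ρ = 1.2198; 1.2198 > 1 ⇒ diverges.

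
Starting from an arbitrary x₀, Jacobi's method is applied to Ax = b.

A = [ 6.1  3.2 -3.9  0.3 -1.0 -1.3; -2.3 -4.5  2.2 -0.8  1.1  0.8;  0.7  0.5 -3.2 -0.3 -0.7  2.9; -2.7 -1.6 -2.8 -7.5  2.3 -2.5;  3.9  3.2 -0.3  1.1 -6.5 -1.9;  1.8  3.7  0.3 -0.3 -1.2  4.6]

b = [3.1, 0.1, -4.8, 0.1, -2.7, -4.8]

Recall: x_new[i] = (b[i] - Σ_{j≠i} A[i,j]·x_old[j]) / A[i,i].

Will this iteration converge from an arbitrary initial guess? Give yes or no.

Split A = D + L + U, D = diag(6.1, -4.5, -3.2, -7.5, -6.5, 4.6).
T_J = -D⁻¹(L+U): T[0,4] = -(-1)/(6.1) = +0.1639; T[0,0] = 0.
  T[0,:] = [+0.0000  -0.5246  +0.6393  -0.0492  +0.1639  +0.2131]
  T[1,:] = [-0.5111  +0.0000  +0.4889  -0.1778  +0.2444  +0.1778]
  T[2,:] = [+0.2188  +0.1562  +0.0000  -0.0938  -0.2188  +0.9062]
  T[3,:] = [-0.3600  -0.2133  -0.3733  +0.0000  +0.3067  -0.3333]
  T[4,:] = [+0.6000  +0.4923  -0.0462  +0.1692  +0.0000  -0.2923]
  T[5,:] = [-0.3913  -0.8043  -0.0652  +0.0652  +0.2609  +0.0000]
moduli |λ_i(T)| = 1.2110, 0.7785, 0.7785, 0.4600, 0.2681, 0.1393.
ρ = 1.2110; 1.2110 > 1, so it fails to converge.

no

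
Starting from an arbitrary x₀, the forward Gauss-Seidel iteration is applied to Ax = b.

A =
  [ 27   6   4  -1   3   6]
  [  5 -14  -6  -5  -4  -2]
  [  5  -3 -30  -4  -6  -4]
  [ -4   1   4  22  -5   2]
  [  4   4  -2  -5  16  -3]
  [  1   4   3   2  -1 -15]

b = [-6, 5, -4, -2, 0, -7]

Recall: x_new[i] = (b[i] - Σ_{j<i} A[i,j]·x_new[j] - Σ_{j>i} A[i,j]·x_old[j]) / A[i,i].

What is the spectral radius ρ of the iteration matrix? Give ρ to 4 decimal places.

Let D = diag(27, -14, -30, 22, 16, -15); L, U the strict triangles.
T_GS = -(D+L)⁻¹U: row 0 first, T[0,2] = -(4)/(27) = -0.1481; later rows by forward substitution.
  T[0,:] = [+0.0000  -0.2222  -0.1481  +0.0370  -0.1111  -0.2222]
  T[1,:] = [+0.0000  -0.0794  -0.4815  -0.3439  -0.3254  -0.2222]
  T[2,:] = [+0.0000  -0.0291  +0.0235  -0.0928  -0.1860  -0.1481]
  T[3,:] = [+0.0000  -0.0315  -0.0093  +0.0392  +0.2557  -0.0943]
  T[4,:] = [+0.0000  +0.0619  +0.1574  +0.0774  +0.1658  +0.2506]
  T[5,:] = [+0.0000  -0.0501  -0.1453  -0.1077  -0.1083  -0.1330]
|eigenvalues of T|: 0.3076, 0.1767, 0.1767, 0.1293, 0.0291, 0.0000.
spectral radius ρ = 0.3076; 0.3076 < 1, so it converges for any x₀.

0.3076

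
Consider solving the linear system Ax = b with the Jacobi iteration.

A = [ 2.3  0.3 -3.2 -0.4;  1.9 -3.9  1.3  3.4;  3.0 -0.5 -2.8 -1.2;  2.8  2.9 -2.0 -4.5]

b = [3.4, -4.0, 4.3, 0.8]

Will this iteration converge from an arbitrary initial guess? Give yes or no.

no

Split A = D + L + U, D = diag(2.3, -3.9, -2.8, -4.5).
Jacobi: T = -D⁻¹(L+U), T[1,2] = -(1.3)/(-3.9) = +0.3333; T[1,1] = 0.
  T[0,:] = [+0.0000 -0.1304 +1.3913 +0.1739]
  T[1,:] = [+0.4872 +0.0000 +0.3333 +0.8718]
  T[2,:] = [+1.0714 -0.1786 +0.0000 -0.4286]
  T[3,:] = [+0.6222 +0.6444 -0.4444 +0.0000]
|eigenvalues of T|: 1.4855, 1.0891, 1.0891, 0.5836.
ρ(T) = max|λ| = 1.4855; 1.4855 > 1, so it fails to converge.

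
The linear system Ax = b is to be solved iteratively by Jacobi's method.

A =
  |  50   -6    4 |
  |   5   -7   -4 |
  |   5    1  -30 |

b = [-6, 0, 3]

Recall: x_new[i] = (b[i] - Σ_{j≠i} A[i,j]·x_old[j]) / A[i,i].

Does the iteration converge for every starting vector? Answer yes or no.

yes

Write A = D+L+U with D = diag(50, -7, -30).
Jacobi: T = -D⁻¹(L+U), T[0,2] = -(4)/(50) = -0.0800; T[0,0] = 0.
  T[0,:] = [+0.0000  +0.1200  -0.0800]
  T[1,:] = [+0.7143  +0.0000  -0.5714]
  T[2,:] = [+0.1667  +0.0333  +0.0000]
|roots of det(T-λI)|: 0.3103, 0.2073, 0.2073.
spectral radius ρ = 0.3103; 0.3103 < 1: convergent.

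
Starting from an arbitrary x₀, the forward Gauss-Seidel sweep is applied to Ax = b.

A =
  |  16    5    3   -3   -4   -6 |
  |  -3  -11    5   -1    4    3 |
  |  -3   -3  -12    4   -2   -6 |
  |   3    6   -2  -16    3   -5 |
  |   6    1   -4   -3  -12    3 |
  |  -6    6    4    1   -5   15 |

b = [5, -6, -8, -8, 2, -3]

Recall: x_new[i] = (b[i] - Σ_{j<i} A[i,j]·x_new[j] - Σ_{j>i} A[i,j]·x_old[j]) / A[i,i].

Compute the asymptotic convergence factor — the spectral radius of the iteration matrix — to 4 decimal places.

A = D + L + U where D = diag(16, -11, -12, -16, -12, 15).
T_GS = -(D+L)⁻¹U: row 0 first, T[0,4] = -(-4)/(16) = +0.2500; later rows by forward substitution.
  T[0,:] = [+0.0000, -0.3125, -0.1875, +0.1875, +0.2500, +0.3750]
  T[1,:] = [+0.0000, +0.0852, +0.5057, -0.1420, +0.2955, +0.1705]
  T[2,:] = [+0.0000, +0.0568, -0.0795, +0.3220, -0.3030, -0.6364]
  T[3,:] = [+0.0000, -0.0337, +0.1644, -0.0584, +0.3830, -0.0987]
  T[4,:] = [+0.0000, -0.1597, -0.0662, -0.0108, +0.1549, +0.6885]
  T[5,:] = [+0.0000, -0.2252, -0.2891, +0.0462, +0.0887, +0.4876]
|roots of det(T-λI)|: 0.8707, 0.2554, 0.2554, 0.1697, 0.0921, 0.0000.
ρ(T) = max|λ| = 0.8707; 0.8707 < 1, so it converges for any x₀.

0.8707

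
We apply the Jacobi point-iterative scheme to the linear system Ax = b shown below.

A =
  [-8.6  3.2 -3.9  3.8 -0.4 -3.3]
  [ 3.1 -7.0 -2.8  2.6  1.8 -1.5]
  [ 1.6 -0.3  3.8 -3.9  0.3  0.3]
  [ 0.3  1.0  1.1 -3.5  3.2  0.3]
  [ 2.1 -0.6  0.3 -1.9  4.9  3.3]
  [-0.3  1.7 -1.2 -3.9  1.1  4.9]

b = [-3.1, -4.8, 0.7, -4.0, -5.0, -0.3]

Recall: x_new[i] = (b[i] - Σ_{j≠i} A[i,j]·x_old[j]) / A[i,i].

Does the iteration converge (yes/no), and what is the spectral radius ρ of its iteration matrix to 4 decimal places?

A = D + L + U where D = diag(-8.6, -7, 3.8, -3.5, 4.9, 4.9).
Jacobi: T = -D⁻¹(L+U), T[0,2] = -(-3.9)/(-8.6) = -0.4535; T[0,0] = 0.
  T[0,:] = [+0.0000  +0.3721  -0.4535  +0.4419  -0.0465  -0.3837]
  T[1,:] = [+0.4429  +0.0000  -0.4000  +0.3714  +0.2571  -0.2143]
  T[2,:] = [-0.4211  +0.0789  +0.0000  +1.0263  -0.0789  -0.0789]
  T[3,:] = [+0.0857  +0.2857  +0.3143  +0.0000  +0.9143  +0.0857]
  T[4,:] = [-0.4286  +0.1224  -0.0612  +0.3878  +0.0000  -0.6735]
  T[5,:] = [+0.0612  -0.3469  +0.2449  +0.7959  -0.2245  +0.0000]
|roots of det(T-λI)|: 1.3347, 0.8208, 0.8208, 0.5950, 0.3467, 0.3467.
ρ = 1.3347; 1.3347 > 1 ⇒ diverges.

no, ρ = 1.3347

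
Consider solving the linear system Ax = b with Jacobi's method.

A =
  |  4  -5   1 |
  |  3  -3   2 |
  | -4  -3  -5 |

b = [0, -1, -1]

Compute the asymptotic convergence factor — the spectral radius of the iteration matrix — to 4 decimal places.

Let D = diag(4, -3, -5); L, U the strict triangles.
T_J = -D⁻¹(L+U): T[2,1] = -(-3)/(-5) = -0.6000; T[2,2] = 0.
  T[0,:] = [+0.0000, +1.2500, -0.2500]
  T[1,:] = [+1.0000, +0.0000, +0.6667]
  T[2,:] = [-0.8000, -0.6000, +0.0000]
|λ(T)| sorted: 1.2146, 0.6522, 0.6522.
ρ = 1.2146; 1.2146 > 1, so it fails to converge.

1.2146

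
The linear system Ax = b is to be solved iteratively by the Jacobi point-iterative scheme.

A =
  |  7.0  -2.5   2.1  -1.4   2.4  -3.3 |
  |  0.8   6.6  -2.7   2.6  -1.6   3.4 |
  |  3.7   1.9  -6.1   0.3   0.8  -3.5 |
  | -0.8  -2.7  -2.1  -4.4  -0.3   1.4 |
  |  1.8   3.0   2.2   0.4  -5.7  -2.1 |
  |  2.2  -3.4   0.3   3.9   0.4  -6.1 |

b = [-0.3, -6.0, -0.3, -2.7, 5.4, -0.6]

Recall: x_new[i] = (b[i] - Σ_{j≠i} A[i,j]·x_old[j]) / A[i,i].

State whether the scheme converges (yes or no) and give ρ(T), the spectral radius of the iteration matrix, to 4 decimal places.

no, ρ = 1.2653

A = D + L + U where D = diag(7, 6.6, -6.1, -4.4, -5.7, -6.1).
T_J = -D⁻¹(L+U): T[4,1] = -(3)/(-5.7) = +0.5263; T[4,4] = 0.
  T[0,:] = [+0.0000  +0.3571  -0.3000  +0.2000  -0.3429  +0.4714]
  T[1,:] = [-0.1212  +0.0000  +0.4091  -0.3939  +0.2424  -0.5152]
  T[2,:] = [+0.6066  +0.3115  +0.0000  +0.0492  +0.1311  -0.5738]
  T[3,:] = [-0.1818  -0.6136  -0.4773  +0.0000  -0.0682  +0.3182]
  T[4,:] = [+0.3158  +0.5263  +0.3860  +0.0702  +0.0000  -0.3684]
  T[5,:] = [+0.3607  -0.5574  +0.0492  +0.6393  +0.0656  +0.0000]
|λ(T)| sorted: 1.2653, 0.6217, 0.6217, 0.3423, 0.1625, 0.0238.
ρ = 1.2653; 1.2653 > 1, so it fails to converge.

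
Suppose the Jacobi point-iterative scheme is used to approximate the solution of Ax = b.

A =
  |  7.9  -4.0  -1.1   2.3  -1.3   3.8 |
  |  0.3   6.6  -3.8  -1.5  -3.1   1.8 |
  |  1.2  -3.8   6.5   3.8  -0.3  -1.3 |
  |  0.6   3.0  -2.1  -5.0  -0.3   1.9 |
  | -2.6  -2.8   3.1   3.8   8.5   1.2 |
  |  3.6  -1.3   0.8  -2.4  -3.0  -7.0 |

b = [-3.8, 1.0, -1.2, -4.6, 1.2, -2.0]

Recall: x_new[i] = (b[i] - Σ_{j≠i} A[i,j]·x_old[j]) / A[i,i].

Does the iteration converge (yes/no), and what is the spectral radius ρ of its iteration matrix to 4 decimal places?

Write A = D+L+U with D = diag(7.9, 6.6, 6.5, -5, 8.5, -7).
T_J = -D⁻¹(L+U): T[4,2] = -(3.1)/(8.5) = -0.3647; T[4,4] = 0.
  T[0,:] = [+0.0000  +0.5063  +0.1392  -0.2911  +0.1646  -0.4810]
  T[1,:] = [-0.0455  +0.0000  +0.5758  +0.2273  +0.4697  -0.2727]
  T[2,:] = [-0.1846  +0.5846  +0.0000  -0.5846  +0.0462  +0.2000]
  T[3,:] = [+0.1200  +0.6000  -0.4200  +0.0000  -0.0600  +0.3800]
  T[4,:] = [+0.3059  +0.3294  -0.3647  -0.4471  +0.0000  -0.1412]
  T[5,:] = [+0.5143  -0.1857  +0.1143  -0.3429  -0.4286  +0.0000]
|roots of det(T-λI)|: 1.1210, 0.5525, 0.5525, 0.5446, 0.4910, 0.4910.
ρ = 1.1210; 1.1210 > 1: divergent.

no, ρ = 1.1210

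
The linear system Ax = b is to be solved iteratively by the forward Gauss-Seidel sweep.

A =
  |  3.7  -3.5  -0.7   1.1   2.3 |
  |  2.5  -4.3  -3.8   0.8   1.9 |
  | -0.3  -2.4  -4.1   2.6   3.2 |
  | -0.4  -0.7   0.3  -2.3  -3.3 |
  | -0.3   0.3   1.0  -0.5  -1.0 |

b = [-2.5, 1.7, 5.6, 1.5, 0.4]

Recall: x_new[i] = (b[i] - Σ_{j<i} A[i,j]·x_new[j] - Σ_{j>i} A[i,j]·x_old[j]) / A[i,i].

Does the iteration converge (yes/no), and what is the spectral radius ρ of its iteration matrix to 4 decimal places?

A = D + L + U where D = diag(3.7, -4.3, -4.1, -2.3, -1).
T_GS = -(D+L)⁻¹U: row 0 first, T[0,4] = -(2.3)/(3.7) = -0.6216; later rows by forward substitution.
  T[0,:] = [+0.0000  +0.9459  +0.1892  -0.2973  -0.6216]
  T[1,:] = [+0.0000  +0.5500  -0.7737  +0.0132  +0.0805]
  T[2,:] = [+0.0000  -0.3911  +0.4391  +0.6482  +0.7789]
  T[3,:] = [+0.0000  -0.3829  +0.2598  +0.1322  -1.2496]
  T[4,:] = [+0.0000  -0.3185  +0.0203  +0.6752  +1.6143]
eigenvalue magnitudes: 1.2554, 0.9222, 0.4440, 0.4440, 0.0000.
ρ(T) = max|λ| = 1.2554; 1.2554 > 1: divergent.

no, ρ = 1.2554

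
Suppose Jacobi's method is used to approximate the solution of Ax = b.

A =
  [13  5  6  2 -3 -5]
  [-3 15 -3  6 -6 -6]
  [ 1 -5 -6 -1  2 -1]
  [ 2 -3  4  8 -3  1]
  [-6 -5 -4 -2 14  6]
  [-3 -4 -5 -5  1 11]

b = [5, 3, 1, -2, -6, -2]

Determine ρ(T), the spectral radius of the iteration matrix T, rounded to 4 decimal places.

1.1613

Let D = diag(13, 15, -6, 8, 14, 11); L, U the strict triangles.
T_J = -D⁻¹(L+U): T[5,2] = -(-5)/(11) = +0.4545; T[5,5] = 0.
  T[0,:] = [+0.0000  -0.3846  -0.4615  -0.1538  +0.2308  +0.3846]
  T[1,:] = [+0.2000  +0.0000  +0.2000  -0.4000  +0.4000  +0.4000]
  T[2,:] = [+0.1667  -0.8333  +0.0000  -0.1667  +0.3333  -0.1667]
  T[3,:] = [-0.2500  +0.3750  -0.5000  +0.0000  +0.3750  -0.1250]
  T[4,:] = [+0.4286  +0.3571  +0.2857  +0.1429  +0.0000  -0.4286]
  T[5,:] = [+0.2727  +0.3636  +0.4545  +0.4545  -0.0909  +0.0000]
|roots of det(T-λI)|: 1.1613, 0.7269, 0.7269, 0.4530, 0.4261, 0.4261.
ρ = 1.1613; 1.1613 > 1 ⇒ diverges.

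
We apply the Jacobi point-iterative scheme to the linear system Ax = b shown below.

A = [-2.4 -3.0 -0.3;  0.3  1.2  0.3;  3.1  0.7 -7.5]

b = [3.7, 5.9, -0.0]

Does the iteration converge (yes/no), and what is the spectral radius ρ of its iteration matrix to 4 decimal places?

yes, ρ = 0.6612

Split A = D + L + U, D = diag(-2.4, 1.2, -7.5).
T_J = -D⁻¹(L+U): T[1,2] = -(0.3)/(1.2) = -0.2500; T[1,1] = 0.
  T[0,:] = [+0.0000  -1.2500  -0.1250]
  T[1,:] = [-0.2500  +0.0000  -0.2500]
  T[2,:] = [+0.4133  +0.0933  +0.0000]
|eigenvalues of T|: 0.6612, 0.4469, 0.4469.
spectral radius ρ = 0.6612; 0.6612 < 1: convergent.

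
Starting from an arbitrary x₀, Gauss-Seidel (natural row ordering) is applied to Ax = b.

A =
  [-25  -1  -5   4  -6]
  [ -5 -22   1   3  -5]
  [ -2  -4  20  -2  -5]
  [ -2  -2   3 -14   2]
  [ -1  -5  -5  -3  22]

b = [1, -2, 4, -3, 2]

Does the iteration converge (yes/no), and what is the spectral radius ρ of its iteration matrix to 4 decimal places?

Write A = D+L+U with D = diag(-25, -22, 20, -14, 22).
Gauss-Seidel: T = -(D+L)⁻¹U, row 0 first, T[0,2] = -(-5)/(-25) = -0.2000; later rows by forward substitution.
  T[0,:] = [+0.0000, -0.0400, -0.2000, +0.1600, -0.2400]
  T[1,:] = [+0.0000, +0.0091, +0.0909, +0.1000, -0.1727]
  T[2,:] = [+0.0000, -0.0022, -0.0018, +0.1360, +0.1915]
  T[3,:] = [+0.0000, +0.0039, +0.0152, -0.0080, +0.2428]
  T[4,:] = [+0.0000, +0.0003, +0.0132, +0.0598, +0.0265]
moduli |λ_i(T)| = 0.1619, 0.1115, 0.0271, 0.0024, 0.0000.
spectral radius ρ = 0.1619; 0.1619 < 1 ⇒ converges.

yes, ρ = 0.1619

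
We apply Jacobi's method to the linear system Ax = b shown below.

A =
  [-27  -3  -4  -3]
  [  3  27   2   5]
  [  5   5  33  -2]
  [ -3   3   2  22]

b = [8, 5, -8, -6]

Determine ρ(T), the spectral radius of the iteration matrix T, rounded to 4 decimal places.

0.2702

Write A = D+L+U with D = diag(-27, 27, 33, 22).
Jacobi: T = -D⁻¹(L+U), T[3,0] = -(-3)/(22) = +0.1364; T[3,3] = 0.
  T[0,:] = [+0.0000, -0.1111, -0.1481, -0.1111]
  T[1,:] = [-0.1111, +0.0000, -0.0741, -0.1852]
  T[2,:] = [-0.1515, -0.1515, +0.0000, +0.0606]
  T[3,:] = [+0.1364, -0.1364, -0.0909, +0.0000]
moduli |λ_i(T)| = 0.2702, 0.1840, 0.1840, 0.0372.
spectral radius ρ = 0.2702; 0.2702 < 1 ⇒ converges.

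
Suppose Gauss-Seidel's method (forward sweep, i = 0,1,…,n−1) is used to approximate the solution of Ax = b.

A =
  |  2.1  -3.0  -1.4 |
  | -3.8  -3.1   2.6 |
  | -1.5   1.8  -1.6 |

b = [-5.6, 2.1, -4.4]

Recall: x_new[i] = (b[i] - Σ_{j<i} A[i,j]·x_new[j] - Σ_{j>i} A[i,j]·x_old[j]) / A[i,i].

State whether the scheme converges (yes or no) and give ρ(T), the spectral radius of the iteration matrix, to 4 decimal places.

Let D = diag(2.1, -3.1, -1.6); L, U the strict triangles.
Gauss-Seidel: T = -(D+L)⁻¹U, row 0 first, T[0,2] = -(-1.4)/(2.1) = +0.6667; later rows by forward substitution.
  T[0,:] = [+0.0000, +1.4286, +0.6667]
  T[1,:] = [+0.0000, -1.7512, +0.0215]
  T[2,:] = [+0.0000, -3.3093, -0.6008]
moduli |λ_i(T)| = 1.6855, 0.6664, 0.0000.
spectral radius ρ = 1.6855; 1.6855 > 1, so it fails to converge.

no, ρ = 1.6855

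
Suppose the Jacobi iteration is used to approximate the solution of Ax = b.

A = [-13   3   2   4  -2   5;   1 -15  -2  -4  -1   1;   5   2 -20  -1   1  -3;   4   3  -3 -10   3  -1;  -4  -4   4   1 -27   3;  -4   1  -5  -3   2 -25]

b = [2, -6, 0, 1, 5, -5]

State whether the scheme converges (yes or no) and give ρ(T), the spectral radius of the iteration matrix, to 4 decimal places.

A = D + L + U where D = diag(-13, -15, -20, -10, -27, -25).
Jacobi: T = -D⁻¹(L+U), T[3,1] = -(3)/(-10) = +0.3000; T[3,3] = 0.
  T[0,:] = [+0.0000  +0.2308  +0.1538  +0.3077  -0.1538  +0.3846]
  T[1,:] = [+0.0667  +0.0000  -0.1333  -0.2667  -0.0667  +0.0667]
  T[2,:] = [+0.2500  +0.1000  +0.0000  -0.0500  +0.0500  -0.1500]
  T[3,:] = [+0.4000  +0.3000  -0.3000  +0.0000  +0.3000  -0.1000]
  T[4,:] = [-0.1481  -0.1481  +0.1481  +0.0370  +0.0000  +0.1111]
  T[5,:] = [-0.1600  +0.0400  -0.2000  -0.1200  +0.0800  +0.0000]
eigenvalue magnitudes: 0.5441, 0.4210, 0.4210, 0.2082, 0.1334, 0.0982.
ρ = 0.5441; 0.5441 < 1, so it converges for any x₀.

yes, ρ = 0.5441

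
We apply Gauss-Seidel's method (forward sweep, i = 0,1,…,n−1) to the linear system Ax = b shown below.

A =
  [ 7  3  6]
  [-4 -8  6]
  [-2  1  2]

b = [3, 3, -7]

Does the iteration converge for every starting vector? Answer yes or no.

Let D = diag(7, -8, 2); L, U the strict triangles.
Gauss-Seidel: T = -(D+L)⁻¹U, row 0 first, T[0,1] = -(3)/(7) = -0.4286; later rows by forward substitution.
  T[0,:] = [+0.0000  -0.4286  -0.8571]
  T[1,:] = [+0.0000  +0.2143  +1.1786]
  T[2,:] = [+0.0000  -0.5357  -1.4464]
moduli |λ_i(T)| = 0.8571, 0.3750, 0.0000.
ρ = 0.8571; 0.8571 < 1: convergent.

yes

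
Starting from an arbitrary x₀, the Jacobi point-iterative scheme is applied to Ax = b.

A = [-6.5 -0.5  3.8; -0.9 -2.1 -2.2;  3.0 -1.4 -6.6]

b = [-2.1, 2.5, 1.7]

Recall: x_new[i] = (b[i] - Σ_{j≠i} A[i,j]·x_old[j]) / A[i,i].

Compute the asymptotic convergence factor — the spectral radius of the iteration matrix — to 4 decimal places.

Split A = D + L + U, D = diag(-6.5, -2.1, -6.6).
Jacobi: T = -D⁻¹(L+U), T[1,0] = -(-0.9)/(-2.1) = -0.4286; T[1,1] = 0.
  T[0,:] = [+0.0000 -0.0769 +0.5846]
  T[1,:] = [-0.4286 +0.0000 -1.0476]
  T[2,:] = [+0.4545 -0.2121 +0.0000]
|eigenvalues of T|: 0.7961, 0.6117, 0.1844.
ρ = 0.7961; 0.7961 < 1, so it converges for any x₀.

0.7961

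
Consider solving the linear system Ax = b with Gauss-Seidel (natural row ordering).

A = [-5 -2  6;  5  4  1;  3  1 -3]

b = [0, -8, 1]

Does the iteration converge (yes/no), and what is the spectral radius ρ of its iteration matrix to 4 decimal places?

no, ρ = 1.2000

Write A = D+L+U with D = diag(-5, 4, -3).
T_GS = -(D+L)⁻¹U: row 0 first, T[0,2] = -(6)/(-5) = +1.2000; later rows by forward substitution.
  T[0,:] = [+0.0000, -0.4000, +1.2000]
  T[1,:] = [+0.0000, +0.5000, -1.7500]
  T[2,:] = [+0.0000, -0.2333, +0.6167]
eigenvalue magnitudes: 1.2000, 0.0833, 0.0000.
ρ(T) = max|λ| = 1.2000; 1.2000 > 1, so it fails to converge.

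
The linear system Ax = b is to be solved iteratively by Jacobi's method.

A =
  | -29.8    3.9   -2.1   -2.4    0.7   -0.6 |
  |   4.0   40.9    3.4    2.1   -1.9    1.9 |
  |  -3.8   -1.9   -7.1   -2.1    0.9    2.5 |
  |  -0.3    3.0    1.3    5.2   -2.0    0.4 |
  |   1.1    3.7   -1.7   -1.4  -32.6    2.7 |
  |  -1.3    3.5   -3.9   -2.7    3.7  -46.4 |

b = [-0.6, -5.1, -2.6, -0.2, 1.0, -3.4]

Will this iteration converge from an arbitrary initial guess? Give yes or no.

Let D = diag(-29.8, 40.9, -7.1, 5.2, -32.6, -46.4); L, U the strict triangles.
Jacobi T = -D⁻¹(L+U): T[2,3] = -(-2.1)/(-7.1) = -0.2958; T[2,2] = 0.
  T[0,:] = [+0.0000  +0.1309  -0.0705  -0.0805  +0.0235  -0.0201]
  T[1,:] = [-0.0978  +0.0000  -0.0831  -0.0513  +0.0465  -0.0465]
  T[2,:] = [-0.5352  -0.2676  +0.0000  -0.2958  +0.1268  +0.3521]
  T[3,:] = [+0.0577  -0.5769  -0.2500  +0.0000  +0.3846  -0.0769]
  T[4,:] = [+0.0337  +0.1135  -0.0521  -0.0429  +0.0000  +0.0828]
  T[5,:] = [-0.0280  +0.0754  -0.0841  -0.0582  +0.0797  +0.0000]
|eigenvalues of T|: 0.4415, 0.2418, 0.1961, 0.1961, 0.0785, 0.0515.
ρ = 0.4415; 0.4415 < 1 ⇒ converges.

yes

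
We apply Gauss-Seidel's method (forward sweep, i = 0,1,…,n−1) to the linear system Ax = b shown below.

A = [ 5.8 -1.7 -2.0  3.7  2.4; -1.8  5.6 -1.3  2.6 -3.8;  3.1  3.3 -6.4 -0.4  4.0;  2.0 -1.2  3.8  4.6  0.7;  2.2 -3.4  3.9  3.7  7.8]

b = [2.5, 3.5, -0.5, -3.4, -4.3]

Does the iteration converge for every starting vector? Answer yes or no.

Let D = diag(5.8, 5.6, -6.4, 4.6, 7.8); L, U the strict triangles.
Gauss-Seidel: T = -(D+L)⁻¹U, row 0 first, T[0,2] = -(-2)/(5.8) = +0.3448; later rows by forward substitution.
  T[0,:] = [+0.0000 +0.2931 +0.3448 -0.6379 -0.4138]
  T[1,:] = [+0.0000 +0.0942 +0.3430 -0.6693 +0.5456]
  T[2,:] = [+0.0000 +0.1905 +0.3439 -0.7166 +0.7059]
  T[3,:] = [+0.0000 -0.2603 -0.3445 +0.6947 -0.4131]
  T[4,:] = [+0.0000 -0.0134 +0.0437 -0.0831 +0.1975]
|roots of det(T-λI)|: 1.3080, 0.1307, 0.0973, 0.0110, 0.0000.
ρ(T) = max|λ| = 1.3080; 1.3080 > 1 ⇒ diverges.

no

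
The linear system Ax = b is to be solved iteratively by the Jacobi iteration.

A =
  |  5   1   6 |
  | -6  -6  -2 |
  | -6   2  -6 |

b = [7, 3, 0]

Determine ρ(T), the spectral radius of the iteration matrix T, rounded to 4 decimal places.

Diagonal D = diag(5, -6, -6); L, U strict lower/upper.
Jacobi T = -D⁻¹(L+U): T[1,0] = -(-6)/(-6) = -1.0000; T[1,1] = 0.
  T[0,:] = [+0.0000, -0.2000, -1.2000]
  T[1,:] = [-1.0000, +0.0000, -0.3333]
  T[2,:] = [-1.0000, +0.3333, +0.0000]
moduli |λ_i(T)| = 1.2474, 0.9727, 0.2747.
ρ(T) = max|λ| = 1.2474; 1.2474 > 1, so it fails to converge.

1.2474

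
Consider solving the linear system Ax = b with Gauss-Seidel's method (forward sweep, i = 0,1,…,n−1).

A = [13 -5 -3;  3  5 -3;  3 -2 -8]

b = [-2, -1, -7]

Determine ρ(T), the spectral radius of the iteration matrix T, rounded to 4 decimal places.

A = D + L + U where D = diag(13, 5, -8).
GS T = -(D+L)⁻¹U: row 0 first, T[0,1] = -(-5)/(13) = +0.3846; later rows by forward substitution.
  T[0,:] = [+0.0000 +0.3846 +0.2308]
  T[1,:] = [+0.0000 -0.2308 +0.4615]
  T[2,:] = [+0.0000 +0.2019 -0.0288]
|eigenvalues of T|: 0.4513, 0.1917, 0.0000.
ρ(T) = max|λ| = 0.4513; 0.4513 < 1: convergent.

0.4513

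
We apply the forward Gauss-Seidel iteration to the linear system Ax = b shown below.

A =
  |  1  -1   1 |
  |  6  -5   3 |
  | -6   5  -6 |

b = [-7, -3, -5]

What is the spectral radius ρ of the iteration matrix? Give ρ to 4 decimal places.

1.2000

Diagonal D = diag(1, -5, -6); L, U strict lower/upper.
GS T = -(D+L)⁻¹U: row 0 first, T[0,1] = -(-1)/(1) = +1.0000; later rows by forward substitution.
  T[0,:] = [+0.0000  +1.0000  -1.0000]
  T[1,:] = [+0.0000  +1.2000  -0.6000]
  T[2,:] = [+0.0000  +0.0000  +0.5000]
|λ(T)| sorted: 1.2000, 0.5000, 0.0000.
spectral radius ρ = 1.2000; 1.2000 > 1, so it fails to converge.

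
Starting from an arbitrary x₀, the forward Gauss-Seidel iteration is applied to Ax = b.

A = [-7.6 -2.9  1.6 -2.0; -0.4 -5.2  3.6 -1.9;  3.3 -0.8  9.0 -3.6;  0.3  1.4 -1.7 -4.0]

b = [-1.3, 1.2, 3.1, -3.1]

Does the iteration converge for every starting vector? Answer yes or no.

yes

Write A = D+L+U with D = diag(-7.6, -5.2, 9, -4).
T_GS = -(D+L)⁻¹U: row 0 first, T[0,2] = -(1.6)/(-7.6) = +0.2105; later rows by forward substitution.
  T[0,:] = [+0.0000  -0.3816  +0.2105  -0.2632]
  T[1,:] = [+0.0000  +0.0294  +0.6761  -0.3451]
  T[2,:] = [+0.0000  +0.1425  -0.0171  +0.4658]
  T[3,:] = [+0.0000  -0.0789  +0.2597  -0.3385]
moduli |λ_i(T)| = 0.6990, 0.3393, 0.0334, 0.0000.
ρ(T) = max|λ| = 0.6990; 0.6990 < 1 ⇒ converges.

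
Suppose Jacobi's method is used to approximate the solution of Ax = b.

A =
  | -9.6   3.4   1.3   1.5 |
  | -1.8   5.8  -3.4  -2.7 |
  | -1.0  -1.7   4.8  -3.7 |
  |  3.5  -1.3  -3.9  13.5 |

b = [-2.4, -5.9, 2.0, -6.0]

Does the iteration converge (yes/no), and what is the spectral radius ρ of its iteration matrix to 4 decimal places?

Write A = D+L+U with D = diag(-9.6, 5.8, 4.8, 13.5).
Jacobi: T = -D⁻¹(L+U), T[1,2] = -(-3.4)/(5.8) = +0.5862; T[1,1] = 0.
  T[0,:] = [+0.0000 +0.3542 +0.1354 +0.1562]
  T[1,:] = [+0.3103 +0.0000 +0.5862 +0.4655]
  T[2,:] = [+0.2083 +0.3542 +0.0000 +0.7708]
  T[3,:] = [-0.2593 +0.0963 +0.2889 +0.0000]
moduli |λ_i(T)| = 0.7870, 0.5131, 0.5131, 0.2161.
ρ(T) = max|λ| = 0.7870; 0.7870 < 1 ⇒ converges.

yes, ρ = 0.7870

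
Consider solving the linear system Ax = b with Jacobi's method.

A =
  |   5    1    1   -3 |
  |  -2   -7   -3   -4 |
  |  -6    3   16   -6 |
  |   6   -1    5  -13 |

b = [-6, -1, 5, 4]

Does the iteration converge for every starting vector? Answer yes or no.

Write A = D+L+U with D = diag(5, -7, 16, -13).
Jacobi: T = -D⁻¹(L+U), T[3,1] = -(-1)/(-13) = -0.0769; T[3,3] = 0.
  T[0,:] = [+0.0000, -0.2000, -0.2000, +0.6000]
  T[1,:] = [-0.2857, +0.0000, -0.4286, -0.5714]
  T[2,:] = [+0.3750, -0.1875, +0.0000, +0.3750]
  T[3,:] = [+0.4615, -0.0769, +0.3846, +0.0000]
|λ(T)| sorted: 0.8743, 0.4141, 0.4141, 0.0825.
ρ(T) = max|λ| = 0.8743; 0.8743 < 1, so it converges for any x₀.

yes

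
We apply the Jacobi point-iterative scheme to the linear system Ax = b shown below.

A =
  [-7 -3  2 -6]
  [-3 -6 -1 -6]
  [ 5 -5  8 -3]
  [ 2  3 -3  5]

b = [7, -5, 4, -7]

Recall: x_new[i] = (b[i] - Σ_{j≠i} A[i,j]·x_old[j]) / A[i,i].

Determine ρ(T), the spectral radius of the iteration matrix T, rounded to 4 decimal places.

Write A = D+L+U with D = diag(-7, -6, 8, 5).
Jacobi: T = -D⁻¹(L+U), T[0,1] = -(-3)/(-7) = -0.4286; T[0,0] = 0.
  T[0,:] = [+0.0000  -0.4286  +0.2857  -0.8571]
  T[1,:] = [-0.5000  +0.0000  -0.1667  -1.0000]
  T[2,:] = [-0.6250  +0.6250  +0.0000  +0.3750]
  T[3,:] = [-0.4000  -0.6000  +0.6000  +0.0000]
|roots of det(T-λI)|: 1.3094, 0.8373, 0.4689, 0.4689.
spectral radius ρ = 1.3094; 1.3094 > 1: divergent.

1.3094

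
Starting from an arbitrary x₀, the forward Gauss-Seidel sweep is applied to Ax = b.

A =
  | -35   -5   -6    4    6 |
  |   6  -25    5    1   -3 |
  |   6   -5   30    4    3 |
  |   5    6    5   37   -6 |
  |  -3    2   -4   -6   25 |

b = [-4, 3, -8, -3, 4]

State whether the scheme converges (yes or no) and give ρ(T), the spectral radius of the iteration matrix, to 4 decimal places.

Diagonal D = diag(-35, -25, 30, 37, 25); L, U strict lower/upper.
Gauss-Seidel: T = -(D+L)⁻¹U, row 0 first, T[0,2] = -(-6)/(-35) = -0.1714; later rows by forward substitution.
  T[0,:] = [+0.0000, -0.1429, -0.1714, +0.1143, +0.1714]
  T[1,:] = [+0.0000, -0.0343, +0.1589, +0.0674, -0.0789]
  T[2,:] = [+0.0000, +0.0229, +0.0608, -0.1450, -0.1474]
  T[3,:] = [+0.0000, +0.0218, -0.0108, -0.0068, +0.1717]
  T[4,:] = [+0.0000, -0.0055, -0.0262, -0.0165, +0.0445]
|roots of det(T-λI)|: 0.1512, 0.0997, 0.0701, 0.0701, 0.0000.
ρ = 0.1512; 0.1512 < 1 ⇒ converges.

yes, ρ = 0.1512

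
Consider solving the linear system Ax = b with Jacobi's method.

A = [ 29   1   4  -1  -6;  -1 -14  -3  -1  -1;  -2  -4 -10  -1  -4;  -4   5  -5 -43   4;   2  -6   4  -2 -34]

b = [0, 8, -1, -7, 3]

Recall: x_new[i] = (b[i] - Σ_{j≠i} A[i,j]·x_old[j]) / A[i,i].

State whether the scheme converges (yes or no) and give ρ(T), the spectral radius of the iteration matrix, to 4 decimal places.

Split A = D + L + U, D = diag(29, -14, -10, -43, -34).
Jacobi T = -D⁻¹(L+U): T[0,1] = -(1)/(29) = -0.0345; T[0,0] = 0.
  T[0,:] = [+0.0000  -0.0345  -0.1379  +0.0345  +0.2069]
  T[1,:] = [-0.0714  +0.0000  -0.2143  -0.0714  -0.0714]
  T[2,:] = [-0.2000  -0.4000  +0.0000  -0.1000  -0.4000]
  T[3,:] = [-0.0930  +0.1163  -0.1163  +0.0000  +0.0930]
  T[4,:] = [+0.0588  -0.1765  +0.1176  -0.0588  +0.0000]
eigenvalue magnitudes: 0.3734, 0.2599, 0.2599, 0.1027, 0.1027.
ρ = 0.3734; 0.3734 < 1: convergent.

yes, ρ = 0.3734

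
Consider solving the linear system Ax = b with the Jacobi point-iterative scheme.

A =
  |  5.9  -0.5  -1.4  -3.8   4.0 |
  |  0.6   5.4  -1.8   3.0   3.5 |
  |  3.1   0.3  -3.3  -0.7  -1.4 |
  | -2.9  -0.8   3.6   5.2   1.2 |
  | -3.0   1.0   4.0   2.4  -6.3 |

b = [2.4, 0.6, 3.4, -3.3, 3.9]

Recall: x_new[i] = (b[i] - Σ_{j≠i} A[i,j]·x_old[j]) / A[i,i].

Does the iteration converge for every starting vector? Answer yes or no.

Let D = diag(5.9, 5.4, -3.3, 5.2, -6.3); L, U the strict triangles.
T_J = -D⁻¹(L+U): T[1,0] = -(0.6)/(5.4) = -0.1111; T[1,1] = 0.
  T[0,:] = [+0.0000, +0.0847, +0.2373, +0.6441, -0.6780]
  T[1,:] = [-0.1111, +0.0000, +0.3333, -0.5556, -0.6481]
  T[2,:] = [+0.9394, +0.0909, +0.0000, -0.2121, -0.4242]
  T[3,:] = [+0.5577, +0.1538, -0.6923, +0.0000, -0.2308]
  T[4,:] = [-0.4762, +0.1587, +0.6349, +0.3810, +0.0000]
|eigenvalues of T|: 1.1879, 0.7390, 0.7390, 0.4556, 0.4556.
ρ = 1.1879; 1.1879 > 1 ⇒ diverges.

no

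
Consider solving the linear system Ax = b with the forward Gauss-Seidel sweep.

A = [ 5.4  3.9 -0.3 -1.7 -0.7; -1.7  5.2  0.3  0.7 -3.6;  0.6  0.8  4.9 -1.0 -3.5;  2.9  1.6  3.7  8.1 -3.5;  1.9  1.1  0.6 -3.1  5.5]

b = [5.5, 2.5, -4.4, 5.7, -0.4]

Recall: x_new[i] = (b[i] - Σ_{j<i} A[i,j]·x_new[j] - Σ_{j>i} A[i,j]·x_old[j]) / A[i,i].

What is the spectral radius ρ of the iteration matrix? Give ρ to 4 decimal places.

A = D + L + U where D = diag(5.4, 5.2, 4.9, 8.1, 5.5).
T_GS = -(D+L)⁻¹U: row 0 first, T[0,1] = -(3.9)/(5.4) = -0.7222; later rows by forward substitution.
  T[0,:] = [+0.0000 -0.7222 +0.0556 +0.3148 +0.1296]
  T[1,:] = [+0.0000 -0.2361 -0.0395 -0.0317 +0.7347]
  T[2,:] = [+0.0000 +0.1270 -0.0003 +0.1707 +0.5785]
  T[3,:] = [+0.0000 +0.2472 -0.0119 -0.1844 -0.0237]
  T[4,:] = [+0.0000 +0.4222 -0.0180 -0.2250 -0.2682]
|roots of det(T-λI)|: 0.8620, 0.1660, 0.1660, 0.0534, 0.0000.
ρ = 0.8620; 0.8620 < 1 ⇒ converges.

0.8620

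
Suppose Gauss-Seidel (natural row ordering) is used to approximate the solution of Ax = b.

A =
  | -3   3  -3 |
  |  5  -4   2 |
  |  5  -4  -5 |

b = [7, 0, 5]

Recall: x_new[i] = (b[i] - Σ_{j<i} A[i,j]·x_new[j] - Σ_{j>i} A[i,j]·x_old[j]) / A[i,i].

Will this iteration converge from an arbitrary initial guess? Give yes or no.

no

Let D = diag(-3, -4, -5); L, U the strict triangles.
Gauss-Seidel: T = -(D+L)⁻¹U, row 0 first, T[0,2] = -(-3)/(-3) = -1.0000; later rows by forward substitution.
  T[0,:] = [+0.0000, +1.0000, -1.0000]
  T[1,:] = [+0.0000, +1.2500, -0.7500]
  T[2,:] = [+0.0000, +0.0000, -0.4000]
|λ(T)| sorted: 1.2500, 0.4000, 0.0000.
spectral radius ρ = 1.2500; 1.2500 > 1: divergent.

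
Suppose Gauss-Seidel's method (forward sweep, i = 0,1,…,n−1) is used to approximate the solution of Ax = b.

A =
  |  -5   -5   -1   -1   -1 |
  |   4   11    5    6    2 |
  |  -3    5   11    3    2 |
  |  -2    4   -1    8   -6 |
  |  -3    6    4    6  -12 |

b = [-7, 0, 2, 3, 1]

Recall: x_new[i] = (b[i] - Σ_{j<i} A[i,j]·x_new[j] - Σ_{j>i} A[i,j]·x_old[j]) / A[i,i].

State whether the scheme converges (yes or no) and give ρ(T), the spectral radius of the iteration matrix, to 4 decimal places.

Let D = diag(-5, 11, 11, 8, -12); L, U the strict triangles.
Gauss-Seidel: T = -(D+L)⁻¹U, row 0 first, T[0,2] = -(-1)/(-5) = -0.2000; later rows by forward substitution.
  T[0,:] = [+0.0000  -1.0000  -0.2000  -0.2000  -0.2000]
  T[1,:] = [+0.0000  +0.3636  -0.3818  -0.4727  -0.1091]
  T[2,:] = [+0.0000  -0.4380  +0.1190  -0.1124  -0.1868]
  T[3,:] = [+0.0000  -0.4866  +0.1558  +0.1723  +0.7312]
  T[4,:] = [+0.0000  +0.0425  -0.0233  -0.1377  +0.2988]
moduli |λ_i(T)| = 0.8371, 0.3213, 0.2940, 0.2940, 0.0000.
ρ = 0.8371; 0.8371 < 1, so it converges for any x₀.

yes, ρ = 0.8371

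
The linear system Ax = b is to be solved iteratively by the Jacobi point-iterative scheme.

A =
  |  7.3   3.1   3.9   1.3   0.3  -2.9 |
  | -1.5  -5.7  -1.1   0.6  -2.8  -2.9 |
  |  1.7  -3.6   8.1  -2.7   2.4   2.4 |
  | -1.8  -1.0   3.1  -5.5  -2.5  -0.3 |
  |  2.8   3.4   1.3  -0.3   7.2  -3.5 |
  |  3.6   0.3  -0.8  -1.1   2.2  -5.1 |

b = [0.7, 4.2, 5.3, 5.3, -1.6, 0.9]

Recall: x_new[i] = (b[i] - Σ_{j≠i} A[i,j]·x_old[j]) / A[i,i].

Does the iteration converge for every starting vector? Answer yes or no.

Diagonal D = diag(7.3, -5.7, 8.1, -5.5, 7.2, -5.1); L, U strict lower/upper.
Jacobi T = -D⁻¹(L+U): T[2,1] = -(-3.6)/(8.1) = +0.4444; T[2,2] = 0.
  T[0,:] = [+0.0000, -0.4247, -0.5342, -0.1781, -0.0411, +0.3973]
  T[1,:] = [-0.2632, +0.0000, -0.1930, +0.1053, -0.4912, -0.5088]
  T[2,:] = [-0.2099, +0.4444, +0.0000, +0.3333, -0.2963, -0.2963]
  T[3,:] = [-0.3273, -0.1818, +0.5636, +0.0000, -0.4545, -0.0545]
  T[4,:] = [-0.3889, -0.4722, -0.1806, +0.0417, +0.0000, +0.4861]
  T[5,:] = [+0.7059, +0.0588, -0.1569, -0.2157, +0.4314, +0.0000]
|λ(T)| sorted: 1.2535, 0.5645, 0.5645, 0.3857, 0.2131, 0.2131.
ρ = 1.2535; 1.2535 > 1 ⇒ diverges.

no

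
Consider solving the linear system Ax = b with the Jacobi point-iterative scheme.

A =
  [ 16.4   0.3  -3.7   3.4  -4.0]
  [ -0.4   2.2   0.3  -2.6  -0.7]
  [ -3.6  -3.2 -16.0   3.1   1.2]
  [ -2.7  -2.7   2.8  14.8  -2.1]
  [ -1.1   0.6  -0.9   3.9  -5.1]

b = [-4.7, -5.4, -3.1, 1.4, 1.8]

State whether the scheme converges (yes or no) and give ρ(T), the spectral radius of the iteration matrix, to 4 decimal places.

yes, ρ = 0.7149

Diagonal D = diag(16.4, 2.2, -16, 14.8, -5.1); L, U strict lower/upper.
Jacobi T = -D⁻¹(L+U): T[4,0] = -(-1.1)/(-5.1) = -0.2157; T[4,4] = 0.
  T[0,:] = [+0.0000 -0.0183 +0.2256 -0.2073 +0.2439]
  T[1,:] = [+0.1818 +0.0000 -0.1364 +1.1818 +0.3182]
  T[2,:] = [-0.2250 -0.2000 +0.0000 +0.1938 +0.0750]
  T[3,:] = [+0.1824 +0.1824 -0.1892 +0.0000 +0.1419]
  T[4,:] = [-0.2157 +0.1176 -0.1765 +0.7647 +0.0000]
|roots of det(T-λI)|: 0.7149, 0.3821, 0.3821, 0.2946, 0.2946.
ρ(T) = max|λ| = 0.7149; 0.7149 < 1: convergent.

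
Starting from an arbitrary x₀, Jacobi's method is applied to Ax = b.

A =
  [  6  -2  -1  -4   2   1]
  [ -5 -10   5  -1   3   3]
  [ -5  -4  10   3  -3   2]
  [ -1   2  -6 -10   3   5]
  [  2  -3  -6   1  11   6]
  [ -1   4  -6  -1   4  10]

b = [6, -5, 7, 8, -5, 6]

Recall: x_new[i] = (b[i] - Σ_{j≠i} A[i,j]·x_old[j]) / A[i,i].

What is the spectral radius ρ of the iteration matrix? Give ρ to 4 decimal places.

1.1434

Write A = D+L+U with D = diag(6, -10, 10, -10, 11, 10).
Jacobi: T = -D⁻¹(L+U), T[2,3] = -(3)/(10) = -0.3000; T[2,2] = 0.
  T[0,:] = [+0.0000  +0.3333  +0.1667  +0.6667  -0.3333  -0.1667]
  T[1,:] = [-0.5000  +0.0000  +0.5000  -0.1000  +0.3000  +0.3000]
  T[2,:] = [+0.5000  +0.4000  +0.0000  -0.3000  +0.3000  -0.2000]
  T[3,:] = [-0.1000  +0.2000  -0.6000  +0.0000  +0.3000  +0.5000]
  T[4,:] = [-0.1818  +0.2727  +0.5455  -0.0909  +0.0000  -0.5455]
  T[5,:] = [+0.1000  -0.4000  +0.6000  +0.1000  -0.4000  +0.0000]
|roots of det(T-λI)|: 1.1434, 0.8530, 0.7740, 0.7740, 0.3946, 0.0888.
ρ(T) = max|λ| = 1.1434; 1.1434 > 1, so it fails to converge.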